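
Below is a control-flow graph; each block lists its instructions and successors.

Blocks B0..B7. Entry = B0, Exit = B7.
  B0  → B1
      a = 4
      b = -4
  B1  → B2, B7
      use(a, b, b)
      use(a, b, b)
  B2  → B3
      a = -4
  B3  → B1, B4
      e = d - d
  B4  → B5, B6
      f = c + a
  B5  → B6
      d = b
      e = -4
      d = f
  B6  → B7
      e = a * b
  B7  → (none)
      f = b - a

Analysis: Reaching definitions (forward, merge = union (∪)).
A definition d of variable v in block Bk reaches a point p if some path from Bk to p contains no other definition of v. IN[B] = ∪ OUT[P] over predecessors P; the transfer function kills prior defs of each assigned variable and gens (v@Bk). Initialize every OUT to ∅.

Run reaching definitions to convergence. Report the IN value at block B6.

Per-block solution:
  B0:  IN={}  OUT={a@B0, b@B0}
  B1:  IN={a@B0, a@B2, b@B0, e@B3}  OUT={a@B0, a@B2, b@B0, e@B3}
  B2:  IN={a@B0, a@B2, b@B0, e@B3}  OUT={a@B2, b@B0, e@B3}
  B3:  IN={a@B2, b@B0, e@B3}  OUT={a@B2, b@B0, e@B3}
  B4:  IN={a@B2, b@B0, e@B3}  OUT={a@B2, b@B0, e@B3, f@B4}
  B5:  IN={a@B2, b@B0, e@B3, f@B4}  OUT={a@B2, b@B0, d@B5, e@B5, f@B4}
  B6:  IN={a@B2, b@B0, d@B5, e@B3, e@B5, f@B4}  OUT={a@B2, b@B0, d@B5, e@B6, f@B4}
  B7:  IN={a@B0, a@B2, b@B0, d@B5, e@B3, e@B6, f@B4}  OUT={a@B0, a@B2, b@B0, d@B5, e@B3, e@B6, f@B7}

Merge at B6: IN[B6] = OUT[B4] ⊔ OUT[B5] = {a@B2, b@B0, d@B5, e@B3, e@B5, f@B4}

Answer: {a@B2, b@B0, d@B5, e@B3, e@B5, f@B4}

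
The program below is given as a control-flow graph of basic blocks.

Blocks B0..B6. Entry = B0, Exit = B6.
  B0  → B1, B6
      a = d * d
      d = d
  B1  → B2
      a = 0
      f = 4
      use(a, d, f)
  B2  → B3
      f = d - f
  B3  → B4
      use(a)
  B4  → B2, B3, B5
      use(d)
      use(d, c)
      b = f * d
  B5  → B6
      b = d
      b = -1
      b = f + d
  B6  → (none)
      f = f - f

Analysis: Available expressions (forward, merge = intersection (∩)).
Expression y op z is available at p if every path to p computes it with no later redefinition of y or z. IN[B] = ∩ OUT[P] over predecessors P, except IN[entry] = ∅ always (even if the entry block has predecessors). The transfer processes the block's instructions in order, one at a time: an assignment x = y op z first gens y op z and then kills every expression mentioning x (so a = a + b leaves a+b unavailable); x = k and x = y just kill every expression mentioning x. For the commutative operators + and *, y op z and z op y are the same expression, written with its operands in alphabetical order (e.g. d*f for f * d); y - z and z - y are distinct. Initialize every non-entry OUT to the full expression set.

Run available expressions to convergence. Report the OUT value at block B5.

Converged values:
  B0:  IN={}  OUT={}
  B1:  IN={}  OUT={}
  B2:  IN={}  OUT={}
  B3:  IN={}  OUT={}
  B4:  IN={}  OUT={d*f}
  B5:  IN={d*f}  OUT={d*f, d+f}
  B6:  IN={}  OUT={}

Merge at B5: IN[B5] = OUT[B4] = {d*f}
Applying B5's transfer function to that IN value gives OUT[B5] (row B5 above).

Answer: {d*f, d+f}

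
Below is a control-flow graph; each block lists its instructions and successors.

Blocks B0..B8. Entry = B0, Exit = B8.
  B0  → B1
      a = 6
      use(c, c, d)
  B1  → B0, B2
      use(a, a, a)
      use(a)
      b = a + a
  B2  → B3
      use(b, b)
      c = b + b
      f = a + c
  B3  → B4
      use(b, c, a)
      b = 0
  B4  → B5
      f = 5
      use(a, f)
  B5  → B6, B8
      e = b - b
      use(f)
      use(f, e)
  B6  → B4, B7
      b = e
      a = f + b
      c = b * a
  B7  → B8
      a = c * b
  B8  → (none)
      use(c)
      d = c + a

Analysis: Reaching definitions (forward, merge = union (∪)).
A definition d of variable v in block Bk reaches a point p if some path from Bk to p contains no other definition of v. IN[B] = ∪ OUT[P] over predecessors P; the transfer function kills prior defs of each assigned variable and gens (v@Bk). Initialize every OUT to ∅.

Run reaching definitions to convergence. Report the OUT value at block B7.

Fixpoint table:
  B0:  IN={a@B0, b@B1}  OUT={a@B0, b@B1}
  B1:  IN={a@B0, b@B1}  OUT={a@B0, b@B1}
  B2:  IN={a@B0, b@B1}  OUT={a@B0, b@B1, c@B2, f@B2}
  B3:  IN={a@B0, b@B1, c@B2, f@B2}  OUT={a@B0, b@B3, c@B2, f@B2}
  B4:  IN={a@B0, a@B6, b@B3, b@B6, c@B2, c@B6, e@B5, f@B2, f@B4}  OUT={a@B0, a@B6, b@B3, b@B6, c@B2, c@B6, e@B5, f@B4}
  B5:  IN={a@B0, a@B6, b@B3, b@B6, c@B2, c@B6, e@B5, f@B4}  OUT={a@B0, a@B6, b@B3, b@B6, c@B2, c@B6, e@B5, f@B4}
  B6:  IN={a@B0, a@B6, b@B3, b@B6, c@B2, c@B6, e@B5, f@B4}  OUT={a@B6, b@B6, c@B6, e@B5, f@B4}
  B7:  IN={a@B6, b@B6, c@B6, e@B5, f@B4}  OUT={a@B7, b@B6, c@B6, e@B5, f@B4}
  B8:  IN={a@B0, a@B6, a@B7, b@B3, b@B6, c@B2, c@B6, e@B5, f@B4}  OUT={a@B0, a@B6, a@B7, b@B3, b@B6, c@B2, c@B6, d@B8, e@B5, f@B4}

Merge at B7: IN[B7] = OUT[B6] = {a@B6, b@B6, c@B6, e@B5, f@B4}
Applying B7's transfer function to that IN value gives OUT[B7] (row B7 above).

Answer: {a@B7, b@B6, c@B6, e@B5, f@B4}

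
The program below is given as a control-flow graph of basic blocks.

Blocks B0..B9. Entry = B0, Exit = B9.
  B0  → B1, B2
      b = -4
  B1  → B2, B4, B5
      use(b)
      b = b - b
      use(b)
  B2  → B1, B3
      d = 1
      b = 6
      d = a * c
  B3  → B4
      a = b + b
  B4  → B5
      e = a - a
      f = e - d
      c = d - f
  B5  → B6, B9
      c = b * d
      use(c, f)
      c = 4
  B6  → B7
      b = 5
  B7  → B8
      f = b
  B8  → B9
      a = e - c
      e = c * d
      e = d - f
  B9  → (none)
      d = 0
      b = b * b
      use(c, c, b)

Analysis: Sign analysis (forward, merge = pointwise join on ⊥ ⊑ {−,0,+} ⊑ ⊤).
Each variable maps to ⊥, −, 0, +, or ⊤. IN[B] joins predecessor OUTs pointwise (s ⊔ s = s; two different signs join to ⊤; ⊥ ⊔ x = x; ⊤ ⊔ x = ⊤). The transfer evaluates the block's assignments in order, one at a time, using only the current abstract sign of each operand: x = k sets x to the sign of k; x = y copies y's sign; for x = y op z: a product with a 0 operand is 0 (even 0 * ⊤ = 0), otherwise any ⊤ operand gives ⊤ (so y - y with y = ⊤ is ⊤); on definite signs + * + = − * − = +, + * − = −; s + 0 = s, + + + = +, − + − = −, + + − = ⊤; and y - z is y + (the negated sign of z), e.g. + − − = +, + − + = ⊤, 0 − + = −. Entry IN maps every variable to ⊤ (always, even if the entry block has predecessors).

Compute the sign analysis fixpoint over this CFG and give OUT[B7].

Converged values:
  B0:  IN=(all ⊤)  OUT={b:-; rest ⊤}
  B1:  IN=(all ⊤)  OUT=(all ⊤)
  B2:  IN=(all ⊤)  OUT={b:+; rest ⊤}
  B3:  IN={b:+; rest ⊤}  OUT={a:+, b:+; rest ⊤}
  B4:  IN=(all ⊤)  OUT=(all ⊤)
  B5:  IN=(all ⊤)  OUT={c:+; rest ⊤}
  B6:  IN={c:+; rest ⊤}  OUT={b:+, c:+; rest ⊤}
  B7:  IN={b:+, c:+; rest ⊤}  OUT={b:+, c:+, f:+; rest ⊤}
  B8:  IN={b:+, c:+, f:+; rest ⊤}  OUT={b:+, c:+, f:+; rest ⊤}
  B9:  IN={c:+; rest ⊤}  OUT={c:+, d:0; rest ⊤}

Merge at B7: IN[B7] = OUT[B6] = {a: ⊤, b: +, c: +, d: ⊤, e: ⊤, f: ⊤}
Applying B7's transfer function to that IN value gives OUT[B7] (row B7 above).

Answer: {a: ⊤, b: +, c: +, d: ⊤, e: ⊤, f: +}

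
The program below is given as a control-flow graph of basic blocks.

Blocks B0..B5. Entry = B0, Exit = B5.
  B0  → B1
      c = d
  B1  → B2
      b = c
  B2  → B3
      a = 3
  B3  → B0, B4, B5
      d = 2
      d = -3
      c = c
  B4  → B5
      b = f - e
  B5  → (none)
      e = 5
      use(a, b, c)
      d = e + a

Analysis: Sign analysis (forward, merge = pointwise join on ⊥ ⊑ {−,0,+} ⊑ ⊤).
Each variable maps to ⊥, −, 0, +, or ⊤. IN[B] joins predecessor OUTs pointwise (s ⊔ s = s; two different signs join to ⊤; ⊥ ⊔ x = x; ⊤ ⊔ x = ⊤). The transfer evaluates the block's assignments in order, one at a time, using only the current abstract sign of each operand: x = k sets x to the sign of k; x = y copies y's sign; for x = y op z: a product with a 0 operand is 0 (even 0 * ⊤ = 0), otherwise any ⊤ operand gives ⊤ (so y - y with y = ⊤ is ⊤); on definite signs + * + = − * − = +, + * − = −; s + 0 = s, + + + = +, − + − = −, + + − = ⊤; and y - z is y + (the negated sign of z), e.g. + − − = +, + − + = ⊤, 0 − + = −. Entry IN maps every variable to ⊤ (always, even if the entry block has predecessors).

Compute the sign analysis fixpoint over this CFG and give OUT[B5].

Answer: {a: +, b: ⊤, c: ⊤, d: +, e: +, f: ⊤}

Working:
Fixpoint table:
  B0:   IN=(all ⊤)   OUT=(all ⊤)
  B1:   IN=(all ⊤)   OUT=(all ⊤)
  B2:   IN=(all ⊤)   OUT={a:+; rest ⊤}
  B3:   IN={a:+; rest ⊤}   OUT={a:+, d:-; rest ⊤}
  B4:   IN={a:+, d:-; rest ⊤}   OUT={a:+, d:-; rest ⊤}
  B5:   IN={a:+, d:-; rest ⊤}   OUT={a:+, d:+, e:+; rest ⊤}

Merge at B5: IN[B5] = OUT[B3] ⊔ OUT[B4] = {a: +, b: ⊤, c: ⊤, d: -, e: ⊤, f: ⊤}
Applying B5's transfer function to that IN value gives OUT[B5] (row B5 above).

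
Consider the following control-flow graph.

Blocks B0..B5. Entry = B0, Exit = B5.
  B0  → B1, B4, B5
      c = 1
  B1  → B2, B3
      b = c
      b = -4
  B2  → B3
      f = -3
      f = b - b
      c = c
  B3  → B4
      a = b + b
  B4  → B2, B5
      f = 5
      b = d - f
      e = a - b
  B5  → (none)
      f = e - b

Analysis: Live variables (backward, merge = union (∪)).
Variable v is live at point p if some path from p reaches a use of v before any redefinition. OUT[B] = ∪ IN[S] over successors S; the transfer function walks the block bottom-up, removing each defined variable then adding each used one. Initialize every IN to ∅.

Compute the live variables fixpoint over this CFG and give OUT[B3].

Converged values:
  B0:  IN={a, b, d, e}  OUT={a, b, c, d, e}
  B1:  IN={c, d}  OUT={b, c, d}
  B2:  IN={b, c, d}  OUT={b, c, d}
  B3:  IN={b, c, d}  OUT={a, c, d}
  B4:  IN={a, c, d}  OUT={b, c, d, e}
  B5:  IN={b, e}  OUT={}

Merge at B3: OUT[B3] = IN[B4] = {a, c, d}

Answer: {a, c, d}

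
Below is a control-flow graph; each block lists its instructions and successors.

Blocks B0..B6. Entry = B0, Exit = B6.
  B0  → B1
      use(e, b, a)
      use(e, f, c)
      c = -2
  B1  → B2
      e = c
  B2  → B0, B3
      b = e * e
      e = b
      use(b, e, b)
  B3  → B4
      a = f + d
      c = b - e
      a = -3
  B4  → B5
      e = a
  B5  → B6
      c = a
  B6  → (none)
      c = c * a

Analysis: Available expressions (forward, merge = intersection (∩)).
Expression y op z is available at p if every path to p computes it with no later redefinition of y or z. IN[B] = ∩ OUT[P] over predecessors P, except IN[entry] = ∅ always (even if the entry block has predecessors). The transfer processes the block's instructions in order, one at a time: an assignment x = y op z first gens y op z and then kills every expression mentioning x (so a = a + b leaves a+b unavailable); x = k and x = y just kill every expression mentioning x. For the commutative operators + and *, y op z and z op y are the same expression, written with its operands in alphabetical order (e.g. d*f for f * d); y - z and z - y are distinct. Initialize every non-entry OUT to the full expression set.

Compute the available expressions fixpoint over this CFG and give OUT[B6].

Converged values:
  B0: | IN={} | OUT={}
  B1: | IN={} | OUT={}
  B2: | IN={} | OUT={}
  B3: | IN={} | OUT={b-e, d+f}
  B4: | IN={b-e, d+f} | OUT={d+f}
  B5: | IN={d+f} | OUT={d+f}
  B6: | IN={d+f} | OUT={d+f}

Merge at B6: IN[B6] = OUT[B5] = {d+f}
Applying B6's transfer function to that IN value gives OUT[B6] (row B6 above).

Answer: {d+f}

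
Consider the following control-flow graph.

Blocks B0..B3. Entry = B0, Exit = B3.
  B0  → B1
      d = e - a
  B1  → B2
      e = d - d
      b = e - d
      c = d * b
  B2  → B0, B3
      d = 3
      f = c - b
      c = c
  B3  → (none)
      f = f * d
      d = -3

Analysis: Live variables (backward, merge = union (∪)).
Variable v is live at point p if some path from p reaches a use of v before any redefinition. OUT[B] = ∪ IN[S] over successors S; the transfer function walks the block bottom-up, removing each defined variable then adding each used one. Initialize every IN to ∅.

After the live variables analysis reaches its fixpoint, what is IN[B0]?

Answer: {a, e}

Working:
Fixpoint table:
  B0: | IN={a, e} | OUT={a, d}
  B1: | IN={a, d} | OUT={a, b, c, e}
  B2: | IN={a, b, c, e} | OUT={a, d, e, f}
  B3: | IN={d, f} | OUT={}

Merge at B0: OUT[B0] = IN[B1] = {a, d}
Applying B0's transfer function to that OUT value gives IN[B0] (row B0 above).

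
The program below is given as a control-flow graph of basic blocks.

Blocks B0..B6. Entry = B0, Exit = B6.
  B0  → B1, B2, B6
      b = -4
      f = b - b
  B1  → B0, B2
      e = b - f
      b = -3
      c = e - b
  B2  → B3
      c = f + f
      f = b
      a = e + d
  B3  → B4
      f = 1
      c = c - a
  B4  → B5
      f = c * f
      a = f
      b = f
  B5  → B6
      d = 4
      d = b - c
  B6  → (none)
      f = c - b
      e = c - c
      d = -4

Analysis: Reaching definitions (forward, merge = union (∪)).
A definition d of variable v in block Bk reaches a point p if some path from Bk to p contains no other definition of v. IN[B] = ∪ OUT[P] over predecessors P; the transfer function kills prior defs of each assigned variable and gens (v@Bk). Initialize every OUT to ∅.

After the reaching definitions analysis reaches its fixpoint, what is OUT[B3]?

Converged values:
  B0: | IN={b@B1, c@B1, e@B1, f@B0} | OUT={b@B0, c@B1, e@B1, f@B0}
  B1: | IN={b@B0, c@B1, e@B1, f@B0} | OUT={b@B1, c@B1, e@B1, f@B0}
  B2: | IN={b@B0, b@B1, c@B1, e@B1, f@B0} | OUT={a@B2, b@B0, b@B1, c@B2, e@B1, f@B2}
  B3: | IN={a@B2, b@B0, b@B1, c@B2, e@B1, f@B2} | OUT={a@B2, b@B0, b@B1, c@B3, e@B1, f@B3}
  B4: | IN={a@B2, b@B0, b@B1, c@B3, e@B1, f@B3} | OUT={a@B4, b@B4, c@B3, e@B1, f@B4}
  B5: | IN={a@B4, b@B4, c@B3, e@B1, f@B4} | OUT={a@B4, b@B4, c@B3, d@B5, e@B1, f@B4}
  B6: | IN={a@B4, b@B0, b@B4, c@B1, c@B3, d@B5, e@B1, f@B0, f@B4} | OUT={a@B4, b@B0, b@B4, c@B1, c@B3, d@B6, e@B6, f@B6}

Merge at B3: IN[B3] = OUT[B2] = {a@B2, b@B0, b@B1, c@B2, e@B1, f@B2}
Applying B3's transfer function to that IN value gives OUT[B3] (row B3 above).

Answer: {a@B2, b@B0, b@B1, c@B3, e@B1, f@B3}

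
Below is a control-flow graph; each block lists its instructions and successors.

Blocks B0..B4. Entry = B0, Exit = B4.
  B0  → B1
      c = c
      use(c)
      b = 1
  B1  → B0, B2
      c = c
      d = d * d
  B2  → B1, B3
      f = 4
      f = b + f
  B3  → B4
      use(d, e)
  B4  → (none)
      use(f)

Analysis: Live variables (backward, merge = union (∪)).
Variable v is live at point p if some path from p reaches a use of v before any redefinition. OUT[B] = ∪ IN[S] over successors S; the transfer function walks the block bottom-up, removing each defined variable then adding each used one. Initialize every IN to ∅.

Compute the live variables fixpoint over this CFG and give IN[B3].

Converged values:
  B0:   IN={c, d, e}   OUT={b, c, d, e}
  B1:   IN={b, c, d, e}   OUT={b, c, d, e}
  B2:   IN={b, c, d, e}   OUT={b, c, d, e, f}
  B3:   IN={d, e, f}   OUT={f}
  B4:   IN={f}   OUT={}

Merge at B3: OUT[B3] = IN[B4] = {f}
Applying B3's transfer function to that OUT value gives IN[B3] (row B3 above).

Answer: {d, e, f}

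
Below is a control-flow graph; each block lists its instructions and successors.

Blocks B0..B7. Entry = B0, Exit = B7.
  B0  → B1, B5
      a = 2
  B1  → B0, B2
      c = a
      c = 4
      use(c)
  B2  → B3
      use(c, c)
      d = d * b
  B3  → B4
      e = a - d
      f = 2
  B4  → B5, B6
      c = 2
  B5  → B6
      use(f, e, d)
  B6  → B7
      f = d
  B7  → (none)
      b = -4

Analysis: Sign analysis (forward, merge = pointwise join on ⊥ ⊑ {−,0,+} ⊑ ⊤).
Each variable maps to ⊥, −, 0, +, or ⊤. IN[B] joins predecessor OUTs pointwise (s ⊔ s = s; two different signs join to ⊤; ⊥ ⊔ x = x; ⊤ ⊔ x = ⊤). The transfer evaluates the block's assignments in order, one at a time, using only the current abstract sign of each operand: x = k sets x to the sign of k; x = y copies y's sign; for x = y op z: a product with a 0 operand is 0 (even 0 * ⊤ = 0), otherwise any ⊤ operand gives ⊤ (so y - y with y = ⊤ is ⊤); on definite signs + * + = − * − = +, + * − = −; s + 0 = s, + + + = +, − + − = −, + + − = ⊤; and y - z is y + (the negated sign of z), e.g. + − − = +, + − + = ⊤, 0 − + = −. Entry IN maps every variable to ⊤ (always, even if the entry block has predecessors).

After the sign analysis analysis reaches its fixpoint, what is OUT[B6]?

Per-block solution:
  B0: | IN=(all ⊤) | OUT={a:+; rest ⊤}
  B1: | IN={a:+; rest ⊤} | OUT={a:+, c:+; rest ⊤}
  B2: | IN={a:+, c:+; rest ⊤} | OUT={a:+, c:+; rest ⊤}
  B3: | IN={a:+, c:+; rest ⊤} | OUT={a:+, c:+, f:+; rest ⊤}
  B4: | IN={a:+, c:+, f:+; rest ⊤} | OUT={a:+, c:+, f:+; rest ⊤}
  B5: | IN={a:+; rest ⊤} | OUT={a:+; rest ⊤}
  B6: | IN={a:+; rest ⊤} | OUT={a:+; rest ⊤}
  B7: | IN={a:+; rest ⊤} | OUT={a:+, b:-; rest ⊤}

Merge at B6: IN[B6] = OUT[B4] ⊔ OUT[B5] = {a: +, b: ⊤, c: ⊤, d: ⊤, e: ⊤, f: ⊤}
Applying B6's transfer function to that IN value gives OUT[B6] (row B6 above).

Answer: {a: +, b: ⊤, c: ⊤, d: ⊤, e: ⊤, f: ⊤}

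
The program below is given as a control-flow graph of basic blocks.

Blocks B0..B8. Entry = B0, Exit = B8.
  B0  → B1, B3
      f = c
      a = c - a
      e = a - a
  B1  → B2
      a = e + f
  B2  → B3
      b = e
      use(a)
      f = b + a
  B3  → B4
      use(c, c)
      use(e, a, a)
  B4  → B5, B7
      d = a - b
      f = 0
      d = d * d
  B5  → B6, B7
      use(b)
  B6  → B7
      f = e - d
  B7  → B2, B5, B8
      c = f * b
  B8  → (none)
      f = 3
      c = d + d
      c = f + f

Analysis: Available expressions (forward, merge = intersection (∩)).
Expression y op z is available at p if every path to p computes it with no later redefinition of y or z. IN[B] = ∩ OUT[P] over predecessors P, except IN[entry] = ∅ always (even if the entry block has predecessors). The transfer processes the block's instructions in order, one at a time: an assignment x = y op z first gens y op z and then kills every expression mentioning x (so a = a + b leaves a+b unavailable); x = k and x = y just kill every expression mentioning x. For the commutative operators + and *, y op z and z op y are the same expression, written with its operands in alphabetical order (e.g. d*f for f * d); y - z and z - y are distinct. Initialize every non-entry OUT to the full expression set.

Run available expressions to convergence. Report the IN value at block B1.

Converged values:
  B0:  IN={}  OUT={a-a}
  B1:  IN={a-a}  OUT={e+f}
  B2:  IN={}  OUT={a+b}
  B3:  IN={}  OUT={}
  B4:  IN={}  OUT={a-b}
  B5:  IN={a-b}  OUT={a-b}
  B6:  IN={a-b}  OUT={a-b, e-d}
  B7:  IN={a-b}  OUT={a-b, b*f}
  B8:  IN={a-b, b*f}  OUT={a-b, d+d, f+f}

Merge at B1: IN[B1] = OUT[B0] = {a-a}

Answer: {a-a}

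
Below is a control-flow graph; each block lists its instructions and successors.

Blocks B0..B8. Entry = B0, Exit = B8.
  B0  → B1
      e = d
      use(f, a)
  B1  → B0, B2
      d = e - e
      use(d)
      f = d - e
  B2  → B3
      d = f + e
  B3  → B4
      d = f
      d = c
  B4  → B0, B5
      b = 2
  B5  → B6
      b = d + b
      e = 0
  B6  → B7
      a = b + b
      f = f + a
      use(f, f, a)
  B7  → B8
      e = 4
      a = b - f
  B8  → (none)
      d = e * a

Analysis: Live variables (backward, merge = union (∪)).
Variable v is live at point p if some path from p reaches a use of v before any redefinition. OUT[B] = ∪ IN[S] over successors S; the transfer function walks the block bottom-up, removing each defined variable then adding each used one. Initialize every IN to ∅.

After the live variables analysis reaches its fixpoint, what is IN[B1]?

Converged values:
  B0:   IN={a, c, d, f}   OUT={a, c, e}
  B1:   IN={a, c, e}   OUT={a, c, d, e, f}
  B2:   IN={a, c, e, f}   OUT={a, c, f}
  B3:   IN={a, c, f}   OUT={a, c, d, f}
  B4:   IN={a, c, d, f}   OUT={a, b, c, d, f}
  B5:   IN={b, d, f}   OUT={b, f}
  B6:   IN={b, f}   OUT={b, f}
  B7:   IN={b, f}   OUT={a, e}
  B8:   IN={a, e}   OUT={}

Merge at B1: OUT[B1] = IN[B0] ⊔ IN[B2] = {a, c, d, e, f}
Applying B1's transfer function to that OUT value gives IN[B1] (row B1 above).

Answer: {a, c, e}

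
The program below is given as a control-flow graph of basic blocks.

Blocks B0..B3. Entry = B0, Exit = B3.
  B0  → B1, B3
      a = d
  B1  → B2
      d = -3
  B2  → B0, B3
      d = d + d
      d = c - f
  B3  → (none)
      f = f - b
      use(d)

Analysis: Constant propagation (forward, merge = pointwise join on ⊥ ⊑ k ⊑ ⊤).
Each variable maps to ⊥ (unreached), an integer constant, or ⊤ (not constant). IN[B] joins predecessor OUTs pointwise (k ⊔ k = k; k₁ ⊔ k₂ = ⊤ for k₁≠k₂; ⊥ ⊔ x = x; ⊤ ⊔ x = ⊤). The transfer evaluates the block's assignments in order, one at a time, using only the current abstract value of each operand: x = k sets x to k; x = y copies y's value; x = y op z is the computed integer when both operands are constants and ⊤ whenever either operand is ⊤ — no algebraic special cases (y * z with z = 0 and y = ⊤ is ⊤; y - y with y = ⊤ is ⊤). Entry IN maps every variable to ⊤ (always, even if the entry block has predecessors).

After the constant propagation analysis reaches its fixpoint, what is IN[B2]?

Fixpoint table:
  B0:   IN=(all ⊤)   OUT=(all ⊤)
  B1:   IN=(all ⊤)   OUT={d:-3; rest ⊤}
  B2:   IN={d:-3; rest ⊤}   OUT=(all ⊤)
  B3:   IN=(all ⊤)   OUT=(all ⊤)

Merge at B2: IN[B2] = OUT[B1] = {a: ⊤, b: ⊤, c: ⊤, d: -3, e: ⊤, f: ⊤}

Answer: {a: ⊤, b: ⊤, c: ⊤, d: -3, e: ⊤, f: ⊤}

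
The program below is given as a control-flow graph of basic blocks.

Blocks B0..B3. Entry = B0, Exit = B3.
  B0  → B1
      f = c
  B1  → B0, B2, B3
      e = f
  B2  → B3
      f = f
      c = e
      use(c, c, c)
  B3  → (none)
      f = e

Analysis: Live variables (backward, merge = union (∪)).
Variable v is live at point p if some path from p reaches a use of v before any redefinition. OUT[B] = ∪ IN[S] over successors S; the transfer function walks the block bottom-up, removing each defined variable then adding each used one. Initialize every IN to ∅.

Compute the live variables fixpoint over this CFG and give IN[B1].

Per-block solution:
  B0:  IN={c}  OUT={c, f}
  B1:  IN={c, f}  OUT={c, e, f}
  B2:  IN={e, f}  OUT={e}
  B3:  IN={e}  OUT={}

Merge at B1: OUT[B1] = IN[B0] ⊔ IN[B2] ⊔ IN[B3] = {c, e, f}
Applying B1's transfer function to that OUT value gives IN[B1] (row B1 above).

Answer: {c, f}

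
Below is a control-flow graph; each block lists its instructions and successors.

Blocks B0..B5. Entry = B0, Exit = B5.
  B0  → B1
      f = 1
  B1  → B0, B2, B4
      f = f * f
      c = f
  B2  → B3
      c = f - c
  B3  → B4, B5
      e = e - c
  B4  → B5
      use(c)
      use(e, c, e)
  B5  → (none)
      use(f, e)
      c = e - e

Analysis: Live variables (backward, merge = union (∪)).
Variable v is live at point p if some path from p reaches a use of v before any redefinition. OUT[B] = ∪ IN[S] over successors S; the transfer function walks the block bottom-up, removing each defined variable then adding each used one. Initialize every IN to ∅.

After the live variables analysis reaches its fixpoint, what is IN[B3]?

Answer: {c, e, f}

Working:
Converged values:
  B0:   IN={e}   OUT={e, f}
  B1:   IN={e, f}   OUT={c, e, f}
  B2:   IN={c, e, f}   OUT={c, e, f}
  B3:   IN={c, e, f}   OUT={c, e, f}
  B4:   IN={c, e, f}   OUT={e, f}
  B5:   IN={e, f}   OUT={}

Merge at B3: OUT[B3] = IN[B4] ⊔ IN[B5] = {c, e, f}
Applying B3's transfer function to that OUT value gives IN[B3] (row B3 above).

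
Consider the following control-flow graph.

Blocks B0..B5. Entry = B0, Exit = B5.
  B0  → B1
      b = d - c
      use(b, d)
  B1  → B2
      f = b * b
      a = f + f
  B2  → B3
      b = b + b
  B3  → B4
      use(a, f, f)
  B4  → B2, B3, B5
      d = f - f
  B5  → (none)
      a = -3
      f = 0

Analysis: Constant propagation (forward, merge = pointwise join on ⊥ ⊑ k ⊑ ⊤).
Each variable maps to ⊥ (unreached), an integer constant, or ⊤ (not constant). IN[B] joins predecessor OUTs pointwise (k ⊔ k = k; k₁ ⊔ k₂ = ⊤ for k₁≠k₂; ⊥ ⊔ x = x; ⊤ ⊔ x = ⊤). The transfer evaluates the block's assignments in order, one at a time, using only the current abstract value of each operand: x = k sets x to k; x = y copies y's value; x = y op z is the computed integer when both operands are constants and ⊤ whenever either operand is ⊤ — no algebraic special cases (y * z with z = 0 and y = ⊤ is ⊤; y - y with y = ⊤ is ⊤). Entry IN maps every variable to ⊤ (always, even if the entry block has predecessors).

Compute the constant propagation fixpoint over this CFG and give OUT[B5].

Converged values:
  B0: | IN=(all ⊤) | OUT=(all ⊤)
  B1: | IN=(all ⊤) | OUT=(all ⊤)
  B2: | IN=(all ⊤) | OUT=(all ⊤)
  B3: | IN=(all ⊤) | OUT=(all ⊤)
  B4: | IN=(all ⊤) | OUT=(all ⊤)
  B5: | IN=(all ⊤) | OUT={a:-3, f:0; rest ⊤}

Merge at B5: IN[B5] = OUT[B4] = {a: ⊤, b: ⊤, c: ⊤, d: ⊤, e: ⊤, f: ⊤}
Applying B5's transfer function to that IN value gives OUT[B5] (row B5 above).

Answer: {a: -3, b: ⊤, c: ⊤, d: ⊤, e: ⊤, f: 0}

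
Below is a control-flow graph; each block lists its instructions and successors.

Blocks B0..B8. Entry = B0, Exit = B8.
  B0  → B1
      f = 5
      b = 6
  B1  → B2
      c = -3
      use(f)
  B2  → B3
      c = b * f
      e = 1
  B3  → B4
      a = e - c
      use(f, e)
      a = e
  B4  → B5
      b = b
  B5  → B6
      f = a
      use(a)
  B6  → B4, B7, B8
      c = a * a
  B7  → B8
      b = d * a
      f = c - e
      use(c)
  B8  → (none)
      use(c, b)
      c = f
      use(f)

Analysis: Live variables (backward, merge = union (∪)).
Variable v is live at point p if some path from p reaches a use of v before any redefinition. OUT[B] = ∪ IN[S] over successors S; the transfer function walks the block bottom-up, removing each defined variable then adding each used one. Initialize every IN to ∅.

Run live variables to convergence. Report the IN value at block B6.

Fixpoint table:
  B0:   IN={d}   OUT={b, d, f}
  B1:   IN={b, d, f}   OUT={b, d, f}
  B2:   IN={b, d, f}   OUT={b, c, d, e, f}
  B3:   IN={b, c, d, e, f}   OUT={a, b, d, e}
  B4:   IN={a, b, d, e}   OUT={a, b, d, e}
  B5:   IN={a, b, d, e}   OUT={a, b, d, e, f}
  B6:   IN={a, b, d, e, f}   OUT={a, b, c, d, e, f}
  B7:   IN={a, c, d, e}   OUT={b, c, f}
  B8:   IN={b, c, f}   OUT={}

Merge at B6: OUT[B6] = IN[B4] ⊔ IN[B7] ⊔ IN[B8] = {a, b, c, d, e, f}
Applying B6's transfer function to that OUT value gives IN[B6] (row B6 above).

Answer: {a, b, d, e, f}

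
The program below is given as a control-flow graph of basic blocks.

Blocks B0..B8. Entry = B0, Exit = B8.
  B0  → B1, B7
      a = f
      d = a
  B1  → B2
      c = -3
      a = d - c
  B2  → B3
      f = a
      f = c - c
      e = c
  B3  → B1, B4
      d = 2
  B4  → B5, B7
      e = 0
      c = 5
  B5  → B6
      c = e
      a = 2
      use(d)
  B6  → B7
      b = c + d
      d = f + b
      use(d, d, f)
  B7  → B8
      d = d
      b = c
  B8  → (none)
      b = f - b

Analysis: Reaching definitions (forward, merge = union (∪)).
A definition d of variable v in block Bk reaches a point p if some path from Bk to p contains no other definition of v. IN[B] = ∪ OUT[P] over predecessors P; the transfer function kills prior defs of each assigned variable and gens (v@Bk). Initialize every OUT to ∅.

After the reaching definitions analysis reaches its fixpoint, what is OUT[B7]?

Fixpoint table:
  B0: | IN={} | OUT={a@B0, d@B0}
  B1: | IN={a@B0, a@B1, c@B1, d@B0, d@B3, e@B2, f@B2} | OUT={a@B1, c@B1, d@B0, d@B3, e@B2, f@B2}
  B2: | IN={a@B1, c@B1, d@B0, d@B3, e@B2, f@B2} | OUT={a@B1, c@B1, d@B0, d@B3, e@B2, f@B2}
  B3: | IN={a@B1, c@B1, d@B0, d@B3, e@B2, f@B2} | OUT={a@B1, c@B1, d@B3, e@B2, f@B2}
  B4: | IN={a@B1, c@B1, d@B3, e@B2, f@B2} | OUT={a@B1, c@B4, d@B3, e@B4, f@B2}
  B5: | IN={a@B1, c@B4, d@B3, e@B4, f@B2} | OUT={a@B5, c@B5, d@B3, e@B4, f@B2}
  B6: | IN={a@B5, c@B5, d@B3, e@B4, f@B2} | OUT={a@B5, b@B6, c@B5, d@B6, e@B4, f@B2}
  B7: | IN={a@B0, a@B1, a@B5, b@B6, c@B4, c@B5, d@B0, d@B3, d@B6, e@B4, f@B2} | OUT={a@B0, a@B1, a@B5, b@B7, c@B4, c@B5, d@B7, e@B4, f@B2}
  B8: | IN={a@B0, a@B1, a@B5, b@B7, c@B4, c@B5, d@B7, e@B4, f@B2} | OUT={a@B0, a@B1, a@B5, b@B8, c@B4, c@B5, d@B7, e@B4, f@B2}

Merge at B7: IN[B7] = OUT[B0] ⊔ OUT[B4] ⊔ OUT[B6] = {a@B0, a@B1, a@B5, b@B6, c@B4, c@B5, d@B0, d@B3, d@B6, e@B4, f@B2}
Applying B7's transfer function to that IN value gives OUT[B7] (row B7 above).

Answer: {a@B0, a@B1, a@B5, b@B7, c@B4, c@B5, d@B7, e@B4, f@B2}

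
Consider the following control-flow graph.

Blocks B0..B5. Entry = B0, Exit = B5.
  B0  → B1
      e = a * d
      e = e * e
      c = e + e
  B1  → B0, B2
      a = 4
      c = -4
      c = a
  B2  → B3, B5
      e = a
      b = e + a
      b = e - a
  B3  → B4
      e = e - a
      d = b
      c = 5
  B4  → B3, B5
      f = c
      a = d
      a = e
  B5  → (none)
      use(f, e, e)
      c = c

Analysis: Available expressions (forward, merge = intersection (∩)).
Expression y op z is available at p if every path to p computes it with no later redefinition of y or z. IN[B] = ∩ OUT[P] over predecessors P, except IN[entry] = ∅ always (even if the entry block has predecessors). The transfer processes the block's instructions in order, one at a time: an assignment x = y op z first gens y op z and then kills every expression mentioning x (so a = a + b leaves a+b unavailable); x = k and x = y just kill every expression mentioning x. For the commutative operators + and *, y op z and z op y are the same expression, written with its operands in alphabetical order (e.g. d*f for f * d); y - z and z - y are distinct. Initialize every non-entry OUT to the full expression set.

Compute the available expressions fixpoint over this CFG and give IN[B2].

Answer: {e+e}

Derivation:
Converged values:
  B0:  IN={}  OUT={a*d, e+e}
  B1:  IN={a*d, e+e}  OUT={e+e}
  B2:  IN={e+e}  OUT={a+e, e-a}
  B3:  IN={}  OUT={}
  B4:  IN={}  OUT={}
  B5:  IN={}  OUT={}

Merge at B2: IN[B2] = OUT[B1] = {e+e}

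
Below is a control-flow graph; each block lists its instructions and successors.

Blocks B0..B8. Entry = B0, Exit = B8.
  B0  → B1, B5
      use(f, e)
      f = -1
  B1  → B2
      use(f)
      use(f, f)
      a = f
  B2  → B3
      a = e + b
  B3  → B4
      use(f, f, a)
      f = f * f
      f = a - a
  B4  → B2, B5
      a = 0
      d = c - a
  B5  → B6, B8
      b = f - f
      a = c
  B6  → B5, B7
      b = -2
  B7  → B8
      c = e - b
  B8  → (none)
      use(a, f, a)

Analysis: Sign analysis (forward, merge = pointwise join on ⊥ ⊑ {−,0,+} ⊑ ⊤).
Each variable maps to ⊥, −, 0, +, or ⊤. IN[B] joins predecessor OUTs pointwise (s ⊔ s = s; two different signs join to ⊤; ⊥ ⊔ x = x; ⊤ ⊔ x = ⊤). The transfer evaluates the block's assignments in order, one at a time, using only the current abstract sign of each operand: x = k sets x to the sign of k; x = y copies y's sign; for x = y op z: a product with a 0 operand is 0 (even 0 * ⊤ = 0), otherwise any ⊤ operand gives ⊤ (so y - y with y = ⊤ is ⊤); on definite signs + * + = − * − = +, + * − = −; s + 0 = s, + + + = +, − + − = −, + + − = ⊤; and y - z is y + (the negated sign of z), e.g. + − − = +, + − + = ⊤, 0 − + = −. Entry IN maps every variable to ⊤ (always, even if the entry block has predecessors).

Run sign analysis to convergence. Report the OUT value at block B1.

Answer: {a: -, b: ⊤, c: ⊤, d: ⊤, e: ⊤, f: -}

Working:
Fixpoint table:
  B0:   IN=(all ⊤)   OUT={f:-; rest ⊤}
  B1:   IN={f:-; rest ⊤}   OUT={a:-, f:-; rest ⊤}
  B2:   IN=(all ⊤)   OUT=(all ⊤)
  B3:   IN=(all ⊤)   OUT=(all ⊤)
  B4:   IN=(all ⊤)   OUT={a:0; rest ⊤}
  B5:   IN=(all ⊤)   OUT=(all ⊤)
  B6:   IN=(all ⊤)   OUT={b:-; rest ⊤}
  B7:   IN={b:-; rest ⊤}   OUT={b:-; rest ⊤}
  B8:   IN=(all ⊤)   OUT=(all ⊤)

Merge at B1: IN[B1] = OUT[B0] = {a: ⊤, b: ⊤, c: ⊤, d: ⊤, e: ⊤, f: -}
Applying B1's transfer function to that IN value gives OUT[B1] (row B1 above).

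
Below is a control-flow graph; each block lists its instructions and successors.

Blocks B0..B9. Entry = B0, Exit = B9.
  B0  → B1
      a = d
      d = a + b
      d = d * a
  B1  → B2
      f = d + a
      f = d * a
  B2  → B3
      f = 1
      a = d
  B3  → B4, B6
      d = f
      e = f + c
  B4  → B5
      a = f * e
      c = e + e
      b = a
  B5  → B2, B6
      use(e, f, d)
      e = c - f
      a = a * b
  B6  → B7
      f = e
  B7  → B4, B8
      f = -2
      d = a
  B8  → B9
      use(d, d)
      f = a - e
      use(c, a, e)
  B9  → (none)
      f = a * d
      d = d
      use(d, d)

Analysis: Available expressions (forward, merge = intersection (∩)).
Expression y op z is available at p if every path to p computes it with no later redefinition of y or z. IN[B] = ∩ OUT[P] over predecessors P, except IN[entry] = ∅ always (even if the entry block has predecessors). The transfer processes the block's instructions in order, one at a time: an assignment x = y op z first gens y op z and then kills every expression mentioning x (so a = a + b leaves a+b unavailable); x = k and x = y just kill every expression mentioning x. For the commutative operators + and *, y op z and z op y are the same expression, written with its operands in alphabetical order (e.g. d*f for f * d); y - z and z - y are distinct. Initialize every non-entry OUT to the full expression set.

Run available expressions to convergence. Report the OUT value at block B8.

Fixpoint table:
  B0:   IN={}   OUT={a+b}
  B1:   IN={a+b}   OUT={a*d, a+b, a+d}
  B2:   IN={}   OUT={}
  B3:   IN={}   OUT={c+f}
  B4:   IN={}   OUT={e*f, e+e}
  B5:   IN={e*f, e+e}   OUT={c-f}
  B6:   IN={}   OUT={}
  B7:   IN={}   OUT={}
  B8:   IN={}   OUT={a-e}
  B9:   IN={a-e}   OUT={a-e}

Merge at B8: IN[B8] = OUT[B7] = {}
Applying B8's transfer function to that IN value gives OUT[B8] (row B8 above).

Answer: {a-e}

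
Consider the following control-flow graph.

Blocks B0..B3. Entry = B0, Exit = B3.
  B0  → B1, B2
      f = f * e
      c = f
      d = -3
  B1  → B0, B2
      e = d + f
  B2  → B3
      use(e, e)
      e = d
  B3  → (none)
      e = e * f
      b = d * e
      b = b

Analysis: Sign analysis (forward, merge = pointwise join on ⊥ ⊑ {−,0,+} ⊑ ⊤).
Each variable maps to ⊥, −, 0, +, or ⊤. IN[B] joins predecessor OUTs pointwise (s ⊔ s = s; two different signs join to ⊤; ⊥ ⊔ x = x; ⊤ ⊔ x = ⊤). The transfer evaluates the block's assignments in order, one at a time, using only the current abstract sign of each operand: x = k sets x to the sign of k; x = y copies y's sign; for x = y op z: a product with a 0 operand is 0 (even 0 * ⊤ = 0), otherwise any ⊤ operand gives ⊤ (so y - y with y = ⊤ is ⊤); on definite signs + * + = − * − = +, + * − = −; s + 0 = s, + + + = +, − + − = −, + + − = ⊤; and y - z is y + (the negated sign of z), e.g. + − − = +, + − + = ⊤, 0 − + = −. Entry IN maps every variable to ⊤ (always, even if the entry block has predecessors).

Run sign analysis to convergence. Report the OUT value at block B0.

Answer: {a: ⊤, b: ⊤, c: ⊤, d: -, e: ⊤, f: ⊤}

Working:
Converged values:
  B0: | IN=(all ⊤) | OUT={d:-; rest ⊤}
  B1: | IN={d:-; rest ⊤} | OUT={d:-; rest ⊤}
  B2: | IN={d:-; rest ⊤} | OUT={d:-, e:-; rest ⊤}
  B3: | IN={d:-, e:-; rest ⊤} | OUT={d:-; rest ⊤}

Merge at B0 (entry node, so the boundary value (all ⊤) is joined with the incoming edge(s)): IN[B0] = (all ⊤) ⊔ OUT[B1] = {a: ⊤, b: ⊤, c: ⊤, d: ⊤, e: ⊤, f: ⊤}
Applying B0's transfer function to that IN value gives OUT[B0] (row B0 above).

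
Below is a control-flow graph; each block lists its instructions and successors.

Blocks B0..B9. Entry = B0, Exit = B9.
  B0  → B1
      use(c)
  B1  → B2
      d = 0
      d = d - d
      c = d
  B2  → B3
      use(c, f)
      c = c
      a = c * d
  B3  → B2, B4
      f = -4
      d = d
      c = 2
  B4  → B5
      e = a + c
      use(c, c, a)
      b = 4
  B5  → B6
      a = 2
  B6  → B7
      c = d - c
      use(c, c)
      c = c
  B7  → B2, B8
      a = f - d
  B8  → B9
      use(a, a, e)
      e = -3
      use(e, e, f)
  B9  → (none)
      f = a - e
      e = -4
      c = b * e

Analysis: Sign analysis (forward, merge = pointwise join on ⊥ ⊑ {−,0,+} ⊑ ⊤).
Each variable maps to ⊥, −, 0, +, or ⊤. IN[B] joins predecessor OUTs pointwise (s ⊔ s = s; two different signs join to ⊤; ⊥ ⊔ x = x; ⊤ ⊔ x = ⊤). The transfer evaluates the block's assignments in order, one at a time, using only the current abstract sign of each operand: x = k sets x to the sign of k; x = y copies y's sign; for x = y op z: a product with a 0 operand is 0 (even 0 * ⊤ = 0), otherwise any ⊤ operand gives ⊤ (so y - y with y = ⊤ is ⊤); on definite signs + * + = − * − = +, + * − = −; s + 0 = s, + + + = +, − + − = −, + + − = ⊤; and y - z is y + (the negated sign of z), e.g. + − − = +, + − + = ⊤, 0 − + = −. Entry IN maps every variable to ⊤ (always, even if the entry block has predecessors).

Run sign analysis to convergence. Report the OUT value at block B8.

Converged values:
  B0:  IN=(all ⊤)  OUT=(all ⊤)
  B1:  IN=(all ⊤)  OUT={c:0, d:0; rest ⊤}
  B2:  IN={d:0; rest ⊤}  OUT={a:0, d:0; rest ⊤}
  B3:  IN={a:0, d:0; rest ⊤}  OUT={a:0, c:+, d:0, f:-; rest ⊤}
  B4:  IN={a:0, c:+, d:0, f:-; rest ⊤}  OUT={a:0, b:+, c:+, d:0, e:+, f:-; rest ⊤}
  B5:  IN={a:0, b:+, c:+, d:0, e:+, f:-; rest ⊤}  OUT={a:+, b:+, c:+, d:0, e:+, f:-; rest ⊤}
  B6:  IN={a:+, b:+, c:+, d:0, e:+, f:-; rest ⊤}  OUT={a:+, b:+, c:-, d:0, e:+, f:-; rest ⊤}
  B7:  IN={a:+, b:+, c:-, d:0, e:+, f:-; rest ⊤}  OUT={a:-, b:+, c:-, d:0, e:+, f:-; rest ⊤}
  B8:  IN={a:-, b:+, c:-, d:0, e:+, f:-; rest ⊤}  OUT={a:-, b:+, c:-, d:0, e:-, f:-; rest ⊤}
  B9:  IN={a:-, b:+, c:-, d:0, e:-, f:-; rest ⊤}  OUT={a:-, b:+, c:-, d:0, e:-; rest ⊤}

Merge at B8: IN[B8] = OUT[B7] = {a: -, b: +, c: -, d: 0, e: +, f: -}
Applying B8's transfer function to that IN value gives OUT[B8] (row B8 above).

Answer: {a: -, b: +, c: -, d: 0, e: -, f: -}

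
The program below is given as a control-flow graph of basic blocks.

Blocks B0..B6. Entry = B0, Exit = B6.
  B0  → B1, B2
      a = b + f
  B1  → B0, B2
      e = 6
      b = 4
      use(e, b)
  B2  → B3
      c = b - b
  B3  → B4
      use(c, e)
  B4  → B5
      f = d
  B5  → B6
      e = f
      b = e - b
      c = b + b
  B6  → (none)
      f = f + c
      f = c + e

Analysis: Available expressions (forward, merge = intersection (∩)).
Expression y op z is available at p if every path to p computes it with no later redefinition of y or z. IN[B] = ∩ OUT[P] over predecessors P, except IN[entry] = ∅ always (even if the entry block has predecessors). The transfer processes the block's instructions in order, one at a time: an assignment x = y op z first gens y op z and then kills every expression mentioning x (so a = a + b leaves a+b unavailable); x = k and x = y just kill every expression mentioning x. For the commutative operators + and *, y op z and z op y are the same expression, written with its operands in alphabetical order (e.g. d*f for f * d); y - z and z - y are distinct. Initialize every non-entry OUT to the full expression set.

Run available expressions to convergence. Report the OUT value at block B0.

Fixpoint table:
  B0: | IN={} | OUT={b+f}
  B1: | IN={b+f} | OUT={}
  B2: | IN={} | OUT={b-b}
  B3: | IN={b-b} | OUT={b-b}
  B4: | IN={b-b} | OUT={b-b}
  B5: | IN={b-b} | OUT={b+b}
  B6: | IN={b+b} | OUT={b+b, c+e}

Merge at B0 (entry node, so the boundary value {} is joined with the incoming edge(s)): IN[B0] = {} ∩ OUT[B1] = {}
Applying B0's transfer function to that IN value gives OUT[B0] (row B0 above).

Answer: {b+f}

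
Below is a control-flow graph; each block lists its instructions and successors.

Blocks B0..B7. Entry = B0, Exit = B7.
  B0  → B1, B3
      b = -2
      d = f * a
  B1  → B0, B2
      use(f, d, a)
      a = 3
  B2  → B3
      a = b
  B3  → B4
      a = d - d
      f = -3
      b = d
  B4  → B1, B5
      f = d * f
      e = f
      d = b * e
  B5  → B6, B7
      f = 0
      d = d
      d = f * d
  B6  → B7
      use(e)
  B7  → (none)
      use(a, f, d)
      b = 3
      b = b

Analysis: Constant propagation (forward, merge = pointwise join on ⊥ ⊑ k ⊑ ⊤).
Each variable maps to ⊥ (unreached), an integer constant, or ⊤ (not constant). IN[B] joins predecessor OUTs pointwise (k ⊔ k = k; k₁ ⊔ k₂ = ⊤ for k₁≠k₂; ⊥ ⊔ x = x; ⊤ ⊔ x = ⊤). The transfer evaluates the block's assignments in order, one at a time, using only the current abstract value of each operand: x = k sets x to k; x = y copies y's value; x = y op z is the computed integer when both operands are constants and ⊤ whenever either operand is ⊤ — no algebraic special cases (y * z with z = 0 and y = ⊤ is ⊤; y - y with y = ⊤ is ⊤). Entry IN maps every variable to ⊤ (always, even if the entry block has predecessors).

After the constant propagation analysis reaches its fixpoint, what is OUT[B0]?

Converged values:
  B0: | IN=(all ⊤) | OUT={b:-2; rest ⊤}
  B1: | IN=(all ⊤) | OUT={a:3; rest ⊤}
  B2: | IN={a:3; rest ⊤} | OUT=(all ⊤)
  B3: | IN=(all ⊤) | OUT={f:-3; rest ⊤}
  B4: | IN={f:-3; rest ⊤} | OUT=(all ⊤)
  B5: | IN=(all ⊤) | OUT={f:0; rest ⊤}
  B6: | IN={f:0; rest ⊤} | OUT={f:0; rest ⊤}
  B7: | IN={f:0; rest ⊤} | OUT={b:3, f:0; rest ⊤}

Merge at B0 (entry node, so the boundary value (all ⊤) is joined with the incoming edge(s)): IN[B0] = (all ⊤) ⊔ OUT[B1] = {a: ⊤, b: ⊤, c: ⊤, d: ⊤, e: ⊤, f: ⊤}
Applying B0's transfer function to that IN value gives OUT[B0] (row B0 above).

Answer: {a: ⊤, b: -2, c: ⊤, d: ⊤, e: ⊤, f: ⊤}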